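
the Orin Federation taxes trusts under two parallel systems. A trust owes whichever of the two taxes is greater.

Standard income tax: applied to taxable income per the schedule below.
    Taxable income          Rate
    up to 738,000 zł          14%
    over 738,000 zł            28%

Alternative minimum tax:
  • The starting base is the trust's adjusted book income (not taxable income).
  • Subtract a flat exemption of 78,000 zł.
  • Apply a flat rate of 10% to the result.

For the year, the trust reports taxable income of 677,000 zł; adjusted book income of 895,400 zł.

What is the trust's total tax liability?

94,780 zł

Standard income tax:
  677,000 zł × 14% = 94,780 zł

Alternative minimum tax:
  Base (adjusted book income): 895,400 zł
  Less exemption 78,000 zł → base 817,400 zł
  817,400 zł × 10% = 81,740 zł

94,780 zł > 81,740 zł, so the standard income tax governs.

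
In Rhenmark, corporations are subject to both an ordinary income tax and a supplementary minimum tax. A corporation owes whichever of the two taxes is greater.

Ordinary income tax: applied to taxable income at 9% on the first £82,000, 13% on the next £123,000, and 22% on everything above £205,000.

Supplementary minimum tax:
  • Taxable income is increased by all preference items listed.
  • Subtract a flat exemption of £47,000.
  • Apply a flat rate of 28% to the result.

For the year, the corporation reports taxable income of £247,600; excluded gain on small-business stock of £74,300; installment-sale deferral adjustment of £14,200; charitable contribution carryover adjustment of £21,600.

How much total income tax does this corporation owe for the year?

£86,996

Supplementary minimum tax:
  Adjusted income: £247,600 + £74,300 + £14,200 + £21,600 = £357,700
  Less exemption £47,000 → base £310,700
  £310,700 × 28% = £86,996

Ordinary income tax:
  £82,000 × 9% = £7,380
  £123,000 × 13% = £15,990
  £42,600 × 22% = £9,372
  → £32,742

£86,996 > £32,742, so the supplementary minimum tax is the binding amount.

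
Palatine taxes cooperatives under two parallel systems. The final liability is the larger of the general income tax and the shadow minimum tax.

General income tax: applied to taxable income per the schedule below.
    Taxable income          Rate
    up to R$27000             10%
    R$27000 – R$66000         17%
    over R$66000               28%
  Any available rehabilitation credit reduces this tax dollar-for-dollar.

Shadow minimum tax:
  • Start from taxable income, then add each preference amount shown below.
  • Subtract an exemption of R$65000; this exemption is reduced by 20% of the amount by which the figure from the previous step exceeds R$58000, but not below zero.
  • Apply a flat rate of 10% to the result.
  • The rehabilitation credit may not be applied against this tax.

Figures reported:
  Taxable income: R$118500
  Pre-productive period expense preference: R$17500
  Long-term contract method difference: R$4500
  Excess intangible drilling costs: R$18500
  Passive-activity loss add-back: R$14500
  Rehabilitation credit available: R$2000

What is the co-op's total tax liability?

Shadow minimum tax:
  Adjusted income: R$118500 + R$17500 + R$4500 + R$18500 + R$14500 = R$173500
  Exemption: R$65000 − 20% × (R$173500 − R$58000) = R$65000 − R$23100 = R$41900
  Base: R$173500 − R$41900 = R$131600
  R$131600 × 10% = R$13160

General income tax:
  R$27000 × 10% = R$2700
  R$39000 × 17% = R$6630
  R$52500 × 28% = R$14700
  → R$24030
  Less rehabilitation credit R$2000 → R$22030

R$22030 > R$13160, so the general income tax governs.

R$22030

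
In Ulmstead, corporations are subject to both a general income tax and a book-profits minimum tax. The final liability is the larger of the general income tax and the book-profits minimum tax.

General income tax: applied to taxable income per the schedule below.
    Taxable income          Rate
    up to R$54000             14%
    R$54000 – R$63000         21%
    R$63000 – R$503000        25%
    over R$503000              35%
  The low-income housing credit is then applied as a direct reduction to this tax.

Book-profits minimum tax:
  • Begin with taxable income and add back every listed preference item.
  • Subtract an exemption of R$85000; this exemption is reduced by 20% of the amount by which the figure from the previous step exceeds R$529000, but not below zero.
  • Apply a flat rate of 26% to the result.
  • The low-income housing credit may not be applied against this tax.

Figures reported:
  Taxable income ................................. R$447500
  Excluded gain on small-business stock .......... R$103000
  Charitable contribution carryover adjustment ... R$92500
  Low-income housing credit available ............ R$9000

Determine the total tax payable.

R$151008

Book-profits minimum tax:
  Adjusted income: R$447500 + R$103000 + R$92500 = R$643000
  Exemption: R$85000 − 20% × (R$643000 − R$529000) = R$85000 − R$22800 = R$62200
  Base: R$643000 − R$62200 = R$580800
  R$580800 × 26% = R$151008

General income tax:
  R$54000 × 14% = R$7560
  R$9000 × 21% = R$1890
  R$384500 × 25% = R$96125
  → R$105575
  Less low-income housing credit R$9000 → R$96575

R$151008 > R$96575, so the book-profits minimum tax is the binding amount.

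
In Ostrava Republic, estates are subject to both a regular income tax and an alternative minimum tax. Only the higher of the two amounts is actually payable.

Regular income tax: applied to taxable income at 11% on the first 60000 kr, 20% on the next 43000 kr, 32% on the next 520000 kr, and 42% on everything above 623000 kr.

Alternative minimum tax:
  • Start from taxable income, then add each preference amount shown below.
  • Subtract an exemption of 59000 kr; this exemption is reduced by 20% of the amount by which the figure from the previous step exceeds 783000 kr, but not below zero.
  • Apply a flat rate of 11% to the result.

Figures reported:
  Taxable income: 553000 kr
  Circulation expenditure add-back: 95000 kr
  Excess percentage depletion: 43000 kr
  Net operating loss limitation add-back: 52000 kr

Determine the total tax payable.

Alternative minimum tax:
  Adjusted income: 553000 kr + 95000 kr + 43000 kr + 52000 kr = 743000 kr
  Exemption: 743000 kr ≤ 783000 kr, so full 59000 kr applies
  Base: 743000 kr − 59000 kr = 684000 kr
  684000 kr × 11% = 75240 kr

Regular income tax:
  60000 kr × 11% = 6600 kr
  43000 kr × 20% = 8600 kr
  450000 kr × 32% = 144000 kr
  → 159200 kr

159200 kr > 75240 kr, so the regular income tax governs.

159200 kr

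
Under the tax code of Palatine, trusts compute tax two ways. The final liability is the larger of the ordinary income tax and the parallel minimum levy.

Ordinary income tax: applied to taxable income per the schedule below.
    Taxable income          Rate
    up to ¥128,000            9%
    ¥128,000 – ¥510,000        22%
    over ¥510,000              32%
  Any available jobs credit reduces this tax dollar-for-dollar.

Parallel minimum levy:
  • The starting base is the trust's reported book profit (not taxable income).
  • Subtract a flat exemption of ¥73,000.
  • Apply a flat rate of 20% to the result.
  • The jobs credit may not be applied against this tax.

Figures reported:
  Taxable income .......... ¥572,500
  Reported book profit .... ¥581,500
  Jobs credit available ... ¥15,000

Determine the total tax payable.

Parallel minimum levy:
  Base (reported book profit): ¥581,500
  Less exemption ¥73,000 → base ¥508,500
  ¥508,500 × 20% = ¥101,700

Ordinary income tax:
  ¥128,000 × 9% = ¥11,520
  ¥382,000 × 22% = ¥84,040
  ¥62,500 × 32% = ¥20,000
  → ¥115,560
  Less jobs credit ¥15,000 → ¥100,560

¥101,700 > ¥100,560, so the parallel minimum levy is the binding amount.

¥101,700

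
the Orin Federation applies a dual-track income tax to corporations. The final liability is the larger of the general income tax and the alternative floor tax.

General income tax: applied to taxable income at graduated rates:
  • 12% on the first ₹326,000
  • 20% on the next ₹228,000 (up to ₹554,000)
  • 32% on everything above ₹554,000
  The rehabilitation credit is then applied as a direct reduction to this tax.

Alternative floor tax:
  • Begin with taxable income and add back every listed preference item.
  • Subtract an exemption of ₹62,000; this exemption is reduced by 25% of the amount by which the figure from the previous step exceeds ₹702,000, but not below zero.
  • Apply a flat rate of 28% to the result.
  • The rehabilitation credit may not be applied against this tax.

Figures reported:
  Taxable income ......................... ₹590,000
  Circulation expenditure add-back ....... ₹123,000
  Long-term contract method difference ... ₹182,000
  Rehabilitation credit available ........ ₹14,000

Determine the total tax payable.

Alternative floor tax:
  Adjusted income: ₹590,000 + ₹123,000 + ₹182,000 = ₹895,000
  Exemption: ₹62,000 − 25% × (₹895,000 − ₹702,000) = ₹62,000 − ₹48,250 = ₹13,750
  Base: ₹895,000 − ₹13,750 = ₹881,250
  ₹881,250 × 28% = ₹246,750

General income tax:
  ₹326,000 × 12% = ₹39,120
  ₹228,000 × 20% = ₹45,600
  ₹36,000 × 32% = ₹11,520
  → ₹96,240
  Less rehabilitation credit ₹14,000 → ₹82,240

₹246,750 > ₹82,240, so the alternative floor tax is the binding amount.

₹246,750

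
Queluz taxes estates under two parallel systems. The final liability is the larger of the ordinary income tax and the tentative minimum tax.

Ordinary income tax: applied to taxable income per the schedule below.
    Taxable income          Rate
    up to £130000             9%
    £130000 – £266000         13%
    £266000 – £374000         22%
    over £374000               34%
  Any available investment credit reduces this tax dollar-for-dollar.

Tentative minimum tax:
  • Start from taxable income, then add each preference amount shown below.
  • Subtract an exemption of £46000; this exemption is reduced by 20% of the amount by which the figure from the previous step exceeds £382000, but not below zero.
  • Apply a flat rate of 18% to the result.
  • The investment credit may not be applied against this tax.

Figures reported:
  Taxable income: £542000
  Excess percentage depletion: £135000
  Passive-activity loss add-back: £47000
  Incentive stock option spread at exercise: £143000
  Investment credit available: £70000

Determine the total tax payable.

£156060

Tentative minimum tax:
  Adjusted income: £542000 + £135000 + £47000 + £143000 = £867000
  Exemption: 20% × (£867000 − £382000) = £97000 ≥ £46000, so the exemption is fully phased out
  Base: £867000 − £0 = £867000
  £867000 × 18% = £156060

Ordinary income tax:
  £130000 × 9% = £11700
  £136000 × 13% = £17680
  £108000 × 22% = £23760
  £168000 × 34% = £57120
  → £110260
  Less investment credit £70000 → £40260

£156060 > £40260, so the tentative minimum tax is the binding amount.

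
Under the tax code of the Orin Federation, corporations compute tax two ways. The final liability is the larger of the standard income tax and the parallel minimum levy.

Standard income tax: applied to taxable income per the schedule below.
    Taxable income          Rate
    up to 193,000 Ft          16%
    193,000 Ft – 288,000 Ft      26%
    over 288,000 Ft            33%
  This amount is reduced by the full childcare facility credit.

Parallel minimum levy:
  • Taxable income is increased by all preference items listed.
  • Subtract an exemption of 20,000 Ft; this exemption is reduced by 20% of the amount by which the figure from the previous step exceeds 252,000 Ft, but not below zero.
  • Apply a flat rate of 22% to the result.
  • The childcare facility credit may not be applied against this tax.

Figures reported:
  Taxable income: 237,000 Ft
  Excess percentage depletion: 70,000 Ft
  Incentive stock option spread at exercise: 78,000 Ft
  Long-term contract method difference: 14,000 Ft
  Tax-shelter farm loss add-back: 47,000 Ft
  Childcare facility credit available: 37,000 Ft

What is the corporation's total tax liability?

Parallel minimum levy:
  Adjusted income: 237,000 Ft + 70,000 Ft + 78,000 Ft + 14,000 Ft + 47,000 Ft = 446,000 Ft
  Exemption: 20% × (446,000 Ft − 252,000 Ft) = 38,800 Ft ≥ 20,000 Ft, so the exemption is fully phased out
  Base: 446,000 Ft − 0 Ft = 446,000 Ft
  446,000 Ft × 22% = 98,120 Ft

Standard income tax:
  193,000 Ft × 16% = 30,880 Ft
  44,000 Ft × 26% = 11,440 Ft
  → 42,320 Ft
  Less childcare facility credit 37,000 Ft → 5,320 Ft

98,120 Ft > 5,320 Ft, so the parallel minimum levy is the binding amount.

98,120 Ft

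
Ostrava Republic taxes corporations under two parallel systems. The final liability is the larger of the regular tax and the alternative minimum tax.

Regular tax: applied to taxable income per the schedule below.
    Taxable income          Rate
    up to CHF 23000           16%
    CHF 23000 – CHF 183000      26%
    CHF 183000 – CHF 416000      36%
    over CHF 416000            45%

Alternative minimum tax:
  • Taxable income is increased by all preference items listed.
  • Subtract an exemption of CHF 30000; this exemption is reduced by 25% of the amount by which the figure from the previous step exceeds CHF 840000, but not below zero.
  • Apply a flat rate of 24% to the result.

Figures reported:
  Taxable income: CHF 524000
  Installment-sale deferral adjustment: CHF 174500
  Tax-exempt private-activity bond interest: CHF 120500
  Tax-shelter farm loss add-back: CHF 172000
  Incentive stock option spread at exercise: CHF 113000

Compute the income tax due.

Alternative minimum tax:
  Adjusted income: CHF 524000 + CHF 174500 + CHF 120500 + CHF 172000 + CHF 113000 = CHF 1104000
  Exemption: 25% × (CHF 1104000 − CHF 840000) = CHF 66000 ≥ CHF 30000, so the exemption is fully phased out
  Base: CHF 1104000 − CHF 0 = CHF 1104000
  CHF 1104000 × 24% = CHF 264960

Regular tax:
  CHF 23000 × 16% = CHF 3680
  CHF 160000 × 26% = CHF 41600
  CHF 233000 × 36% = CHF 83880
  CHF 108000 × 45% = CHF 48600
  → CHF 177760

CHF 264960 > CHF 177760, so the alternative minimum tax is the binding amount.

CHF 264960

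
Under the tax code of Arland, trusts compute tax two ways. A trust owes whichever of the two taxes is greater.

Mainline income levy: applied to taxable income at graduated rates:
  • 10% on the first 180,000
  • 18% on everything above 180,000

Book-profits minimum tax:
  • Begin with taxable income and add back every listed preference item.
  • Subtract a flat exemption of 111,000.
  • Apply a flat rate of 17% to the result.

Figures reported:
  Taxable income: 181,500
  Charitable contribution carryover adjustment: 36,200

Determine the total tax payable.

18,270

Book-profits minimum tax:
  Adjusted income: 181,500 + 36,200 = 217,700
  Less exemption 111,000 → base 106,700
  106,700 × 17% = 18,139

Mainline income levy:
  180,000 × 10% = 18,000
  1,500 × 18% = 270
  → 18,270

18,270 > 18,139, so the mainline income levy governs.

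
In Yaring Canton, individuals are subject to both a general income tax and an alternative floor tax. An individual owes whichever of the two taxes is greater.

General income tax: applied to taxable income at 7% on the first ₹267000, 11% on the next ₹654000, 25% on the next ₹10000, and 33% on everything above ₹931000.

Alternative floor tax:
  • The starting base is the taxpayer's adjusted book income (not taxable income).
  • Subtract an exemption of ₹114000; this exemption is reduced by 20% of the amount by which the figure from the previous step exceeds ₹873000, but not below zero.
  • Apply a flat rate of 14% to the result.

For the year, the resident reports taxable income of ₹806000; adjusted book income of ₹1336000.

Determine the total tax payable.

Alternative floor tax:
  Base (adjusted book income): ₹1336000
  Exemption: ₹114000 − 20% × (₹1336000 − ₹873000) = ₹114000 − ₹92600 = ₹21400
  Base: ₹1336000 − ₹21400 = ₹1314600
  ₹1314600 × 14% = ₹184044

General income tax:
  ₹267000 × 7% = ₹18690
  ₹539000 × 11% = ₹59290
  → ₹77980

₹184044 > ₹77980, so the alternative floor tax is the binding amount.

₹184044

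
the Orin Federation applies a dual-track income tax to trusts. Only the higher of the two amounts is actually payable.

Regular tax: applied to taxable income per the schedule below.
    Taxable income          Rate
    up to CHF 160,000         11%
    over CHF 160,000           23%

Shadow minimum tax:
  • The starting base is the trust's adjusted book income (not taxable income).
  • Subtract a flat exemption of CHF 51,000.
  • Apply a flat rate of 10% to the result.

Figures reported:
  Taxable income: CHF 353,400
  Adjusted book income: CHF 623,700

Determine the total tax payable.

Regular tax:
  CHF 160,000 × 11% = CHF 17,600
  CHF 193,400 × 23% = CHF 44,482
  → CHF 62,082

Shadow minimum tax:
  Base (adjusted book income): CHF 623,700
  Less exemption CHF 51,000 → base CHF 572,700
  CHF 572,700 × 10% = CHF 57,270

CHF 62,082 > CHF 57,270, so the regular tax governs.

CHF 62,082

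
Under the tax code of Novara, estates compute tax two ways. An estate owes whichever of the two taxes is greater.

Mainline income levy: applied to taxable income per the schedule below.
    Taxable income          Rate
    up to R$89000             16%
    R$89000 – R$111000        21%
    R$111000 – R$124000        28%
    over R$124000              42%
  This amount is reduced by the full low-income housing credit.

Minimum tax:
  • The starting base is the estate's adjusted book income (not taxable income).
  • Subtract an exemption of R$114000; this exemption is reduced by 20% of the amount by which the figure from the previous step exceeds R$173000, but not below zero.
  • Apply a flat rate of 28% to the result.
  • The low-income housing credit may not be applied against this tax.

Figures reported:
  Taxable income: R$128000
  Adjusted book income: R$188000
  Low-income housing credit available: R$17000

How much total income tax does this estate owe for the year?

R$21560

Mainline income levy:
  R$89000 × 16% = R$14240
  R$22000 × 21% = R$4620
  R$13000 × 28% = R$3640
  R$4000 × 42% = R$1680
  → R$24180
  Less low-income housing credit R$17000 → R$7180

Minimum tax:
  Base (adjusted book income): R$188000
  Exemption: R$114000 − 20% × (R$188000 − R$173000) = R$114000 − R$3000 = R$111000
  Base: R$188000 − R$111000 = R$77000
  R$77000 × 28% = R$21560

R$21560 > R$7180, so the minimum tax is the binding amount.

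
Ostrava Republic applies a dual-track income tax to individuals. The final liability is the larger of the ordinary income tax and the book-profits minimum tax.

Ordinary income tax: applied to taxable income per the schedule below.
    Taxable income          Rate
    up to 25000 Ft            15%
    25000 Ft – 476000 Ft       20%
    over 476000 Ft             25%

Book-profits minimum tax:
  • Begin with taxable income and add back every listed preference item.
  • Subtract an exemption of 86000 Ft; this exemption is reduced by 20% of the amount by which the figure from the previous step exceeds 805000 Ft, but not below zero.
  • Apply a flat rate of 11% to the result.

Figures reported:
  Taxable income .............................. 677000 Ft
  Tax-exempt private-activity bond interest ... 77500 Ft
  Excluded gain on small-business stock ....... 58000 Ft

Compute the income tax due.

144200 Ft

Book-profits minimum tax:
  Adjusted income: 677000 Ft + 77500 Ft + 58000 Ft = 812500 Ft
  Exemption: 86000 Ft − 20% × (812500 Ft − 805000 Ft) = 86000 Ft − 1500 Ft = 84500 Ft
  Base: 812500 Ft − 84500 Ft = 728000 Ft
  728000 Ft × 11% = 80080 Ft

Ordinary income tax:
  25000 Ft × 15% = 3750 Ft
  451000 Ft × 20% = 90200 Ft
  201000 Ft × 25% = 50250 Ft
  → 144200 Ft

144200 Ft > 80080 Ft, so the ordinary income tax governs.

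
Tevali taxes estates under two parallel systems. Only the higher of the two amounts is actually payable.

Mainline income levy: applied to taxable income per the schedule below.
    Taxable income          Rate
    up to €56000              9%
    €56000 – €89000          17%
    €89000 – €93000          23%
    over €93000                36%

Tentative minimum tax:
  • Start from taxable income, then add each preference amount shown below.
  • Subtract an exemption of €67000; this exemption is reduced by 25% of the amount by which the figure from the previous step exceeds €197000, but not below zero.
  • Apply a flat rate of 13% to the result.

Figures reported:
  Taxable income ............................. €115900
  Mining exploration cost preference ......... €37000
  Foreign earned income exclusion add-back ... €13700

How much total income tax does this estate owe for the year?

Tentative minimum tax:
  Adjusted income: €115900 + €37000 + €13700 = €166600
  Exemption: €166600 ≤ €197000, so full €67000 applies
  Base: €166600 − €67000 = €99600
  €99600 × 13% = €12948

Mainline income levy:
  €56000 × 9% = €5040
  €33000 × 17% = €5610
  €4000 × 23% = €920
  €22900 × 36% = €8244
  → €19814

€19814 > €12948, so the mainline income levy governs.

€19814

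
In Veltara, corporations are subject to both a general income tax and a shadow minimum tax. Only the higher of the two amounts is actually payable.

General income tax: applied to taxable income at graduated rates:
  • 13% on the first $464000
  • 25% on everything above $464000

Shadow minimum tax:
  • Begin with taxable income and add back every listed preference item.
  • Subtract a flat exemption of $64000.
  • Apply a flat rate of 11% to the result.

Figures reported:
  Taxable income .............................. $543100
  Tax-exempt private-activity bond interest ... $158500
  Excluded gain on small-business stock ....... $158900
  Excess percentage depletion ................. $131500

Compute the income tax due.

Shadow minimum tax:
  Adjusted income: $543100 + $158500 + $158900 + $131500 = $992000
  Less exemption $64000 → base $928000
  $928000 × 11% = $102080

General income tax:
  $464000 × 13% = $60320
  $79100 × 25% = $19775
  → $80095

$102080 > $80095, so the shadow minimum tax is the binding amount.

$102080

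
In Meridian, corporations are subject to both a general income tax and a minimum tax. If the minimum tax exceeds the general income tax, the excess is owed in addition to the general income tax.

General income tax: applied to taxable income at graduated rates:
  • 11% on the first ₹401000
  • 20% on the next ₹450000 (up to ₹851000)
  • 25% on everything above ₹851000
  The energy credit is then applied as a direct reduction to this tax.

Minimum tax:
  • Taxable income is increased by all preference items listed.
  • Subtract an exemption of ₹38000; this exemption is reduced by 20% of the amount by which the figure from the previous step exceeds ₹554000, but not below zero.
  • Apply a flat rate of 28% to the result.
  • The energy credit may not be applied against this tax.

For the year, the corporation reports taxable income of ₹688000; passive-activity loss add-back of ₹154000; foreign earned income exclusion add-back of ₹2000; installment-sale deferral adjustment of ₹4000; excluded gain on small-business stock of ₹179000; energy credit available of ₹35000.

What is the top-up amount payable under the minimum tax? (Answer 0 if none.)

₹221050

Minimum tax:
  Adjusted income: ₹688000 + ₹154000 + ₹2000 + ₹4000 + ₹179000 = ₹1027000
  Exemption: 20% × (₹1027000 − ₹554000) = ₹94600 ≥ ₹38000, so the exemption is fully phased out
  Base: ₹1027000 − ₹0 = ₹1027000
  ₹1027000 × 28% = ₹287560

General income tax:
  ₹401000 × 11% = ₹44110
  ₹287000 × 20% = ₹57400
  → ₹101510
  Less energy credit ₹35000 → ₹66510

Excess of minimum tax over general income tax: ₹287560 − ₹66510 = ₹221050.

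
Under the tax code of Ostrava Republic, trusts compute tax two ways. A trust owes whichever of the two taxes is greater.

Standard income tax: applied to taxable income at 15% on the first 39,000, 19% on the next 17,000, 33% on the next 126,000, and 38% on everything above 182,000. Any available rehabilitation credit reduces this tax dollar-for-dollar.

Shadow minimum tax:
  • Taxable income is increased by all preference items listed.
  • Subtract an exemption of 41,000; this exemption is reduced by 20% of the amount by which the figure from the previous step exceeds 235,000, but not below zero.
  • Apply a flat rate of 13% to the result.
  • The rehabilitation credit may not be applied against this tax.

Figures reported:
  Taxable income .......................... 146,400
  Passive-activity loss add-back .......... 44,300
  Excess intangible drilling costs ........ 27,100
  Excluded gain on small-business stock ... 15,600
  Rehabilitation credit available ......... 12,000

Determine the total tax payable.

26,912

Shadow minimum tax:
  Adjusted income: 146,400 + 44,300 + 27,100 + 15,600 = 233,400
  Exemption: 233,400 ≤ 235,000, so full 41,000 applies
  Base: 233,400 − 41,000 = 192,400
  192,400 × 13% = 25,012

Standard income tax:
  39,000 × 15% = 5,850
  17,000 × 19% = 3,230
  90,400 × 33% = 29,832
  → 38,912
  Less rehabilitation credit 12,000 → 26,912

26,912 > 25,012, so the standard income tax governs.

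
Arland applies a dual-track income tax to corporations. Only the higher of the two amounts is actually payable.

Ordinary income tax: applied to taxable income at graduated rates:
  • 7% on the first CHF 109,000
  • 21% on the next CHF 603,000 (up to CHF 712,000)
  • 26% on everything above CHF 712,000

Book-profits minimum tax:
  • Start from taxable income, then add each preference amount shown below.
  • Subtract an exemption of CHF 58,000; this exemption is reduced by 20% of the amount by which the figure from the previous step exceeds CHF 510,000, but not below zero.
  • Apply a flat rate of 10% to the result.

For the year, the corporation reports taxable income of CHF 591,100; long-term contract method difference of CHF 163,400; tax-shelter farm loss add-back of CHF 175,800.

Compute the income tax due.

CHF 108,871

Ordinary income tax:
  CHF 109,000 × 7% = CHF 7,630
  CHF 482,100 × 21% = CHF 101,241
  → CHF 108,871

Book-profits minimum tax:
  Adjusted income: CHF 591,100 + CHF 163,400 + CHF 175,800 = CHF 930,300
  Exemption: 20% × (CHF 930,300 − CHF 510,000) = CHF 84,060 ≥ CHF 58,000, so the exemption is fully phased out
  Base: CHF 930,300 − CHF 0 = CHF 930,300
  CHF 930,300 × 10% = CHF 93,030

CHF 108,871 > CHF 93,030, so the ordinary income tax governs.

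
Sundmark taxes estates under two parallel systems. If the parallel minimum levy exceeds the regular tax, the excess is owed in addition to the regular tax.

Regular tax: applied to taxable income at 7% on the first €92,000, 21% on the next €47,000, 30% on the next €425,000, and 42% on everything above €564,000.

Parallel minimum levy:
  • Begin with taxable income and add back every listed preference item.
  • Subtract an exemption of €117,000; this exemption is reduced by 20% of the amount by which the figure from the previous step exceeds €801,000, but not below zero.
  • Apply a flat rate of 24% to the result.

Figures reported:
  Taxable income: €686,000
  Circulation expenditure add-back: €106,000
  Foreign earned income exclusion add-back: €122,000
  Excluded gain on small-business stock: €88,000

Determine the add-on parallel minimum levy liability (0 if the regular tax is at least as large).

Regular tax:
  €92,000 × 7% = €6,440
  €47,000 × 21% = €9,870
  €425,000 × 30% = €127,500
  €122,000 × 42% = €51,240
  → €195,050

Parallel minimum levy:
  Adjusted income: €686,000 + €106,000 + €122,000 + €88,000 = €1,002,000
  Exemption: €117,000 − 20% × (€1,002,000 − €801,000) = €117,000 − €40,200 = €76,800
  Base: €1,002,000 − €76,800 = €925,200
  €925,200 × 24% = €222,048

Excess of parallel minimum levy over regular tax: €222,048 − €195,050 = €26,998.

€26,998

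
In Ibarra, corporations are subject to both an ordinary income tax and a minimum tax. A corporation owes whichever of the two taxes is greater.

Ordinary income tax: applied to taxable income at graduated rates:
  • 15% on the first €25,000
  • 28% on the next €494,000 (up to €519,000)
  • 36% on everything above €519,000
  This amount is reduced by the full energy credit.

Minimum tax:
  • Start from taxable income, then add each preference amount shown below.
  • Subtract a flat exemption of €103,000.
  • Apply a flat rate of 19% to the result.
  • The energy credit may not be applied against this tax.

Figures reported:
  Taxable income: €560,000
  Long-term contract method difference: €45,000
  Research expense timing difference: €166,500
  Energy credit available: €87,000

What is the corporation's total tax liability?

€127,015

Minimum tax:
  Adjusted income: €560,000 + €45,000 + €166,500 = €771,500
  Less exemption €103,000 → base €668,500
  €668,500 × 19% = €127,015

Ordinary income tax:
  €25,000 × 15% = €3,750
  €494,000 × 28% = €138,320
  €41,000 × 36% = €14,760
  → €156,830
  Less energy credit €87,000 → €69,830

€127,015 > €69,830, so the minimum tax is the binding amount.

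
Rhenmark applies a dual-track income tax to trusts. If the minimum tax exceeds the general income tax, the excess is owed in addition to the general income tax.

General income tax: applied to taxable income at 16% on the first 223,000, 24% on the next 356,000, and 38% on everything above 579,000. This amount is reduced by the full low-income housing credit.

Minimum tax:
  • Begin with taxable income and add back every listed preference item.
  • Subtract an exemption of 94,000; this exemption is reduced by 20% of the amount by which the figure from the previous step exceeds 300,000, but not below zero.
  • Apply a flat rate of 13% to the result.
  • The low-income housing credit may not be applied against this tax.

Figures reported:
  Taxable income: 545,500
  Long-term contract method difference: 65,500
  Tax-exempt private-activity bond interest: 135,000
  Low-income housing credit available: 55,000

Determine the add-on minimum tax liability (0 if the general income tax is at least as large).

General income tax:
  223,000 × 16% = 35,680
  322,500 × 24% = 77,400
  → 113,080
  Less low-income housing credit 55,000 → 58,080

Minimum tax:
  Adjusted income: 545,500 + 65,500 + 135,000 = 746,000
  Exemption: 94,000 − 20% × (746,000 − 300,000) = 94,000 − 89,200 = 4,800
  Base: 746,000 − 4,800 = 741,200
  741,200 × 13% = 96,356

Excess of minimum tax over general income tax: 96,356 − 58,080 = 38,276.

38,276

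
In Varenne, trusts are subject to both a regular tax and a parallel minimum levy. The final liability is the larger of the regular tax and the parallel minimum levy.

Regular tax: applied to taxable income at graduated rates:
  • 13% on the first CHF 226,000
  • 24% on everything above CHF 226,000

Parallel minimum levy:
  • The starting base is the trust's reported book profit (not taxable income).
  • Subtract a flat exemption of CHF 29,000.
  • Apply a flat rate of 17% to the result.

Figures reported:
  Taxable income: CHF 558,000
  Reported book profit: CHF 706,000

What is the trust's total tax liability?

Parallel minimum levy:
  Base (reported book profit): CHF 706,000
  Less exemption CHF 29,000 → base CHF 677,000
  CHF 677,000 × 17% = CHF 115,090

Regular tax:
  CHF 226,000 × 13% = CHF 29,380
  CHF 332,000 × 24% = CHF 79,680
  → CHF 109,060

CHF 115,090 > CHF 109,060, so the parallel minimum levy is the binding amount.

CHF 115,090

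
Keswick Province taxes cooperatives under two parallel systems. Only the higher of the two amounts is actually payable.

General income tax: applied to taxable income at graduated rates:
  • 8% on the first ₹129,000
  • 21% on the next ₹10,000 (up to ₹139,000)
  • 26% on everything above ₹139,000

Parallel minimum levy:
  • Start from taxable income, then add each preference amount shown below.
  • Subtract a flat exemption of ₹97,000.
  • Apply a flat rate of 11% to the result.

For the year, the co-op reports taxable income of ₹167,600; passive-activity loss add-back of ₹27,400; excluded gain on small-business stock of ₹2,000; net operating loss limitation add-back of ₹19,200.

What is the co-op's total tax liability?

General income tax:
  ₹129,000 × 8% = ₹10,320
  ₹10,000 × 21% = ₹2,100
  ₹28,600 × 26% = ₹7,436
  → ₹19,856

Parallel minimum levy:
  Adjusted income: ₹167,600 + ₹27,400 + ₹2,000 + ₹19,200 = ₹216,200
  Less exemption ₹97,000 → base ₹119,200
  ₹119,200 × 11% = ₹13,112

₹19,856 > ₹13,112, so the general income tax governs.

₹19,856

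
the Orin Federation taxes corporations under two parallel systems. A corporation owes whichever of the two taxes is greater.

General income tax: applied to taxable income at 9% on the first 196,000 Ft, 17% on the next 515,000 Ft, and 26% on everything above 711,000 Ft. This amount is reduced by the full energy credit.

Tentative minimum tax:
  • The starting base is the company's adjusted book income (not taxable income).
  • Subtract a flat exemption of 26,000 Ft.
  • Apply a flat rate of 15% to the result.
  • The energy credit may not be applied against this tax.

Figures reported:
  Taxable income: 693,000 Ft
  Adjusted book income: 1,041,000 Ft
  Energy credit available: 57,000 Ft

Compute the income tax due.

152,250 Ft

Tentative minimum tax:
  Base (adjusted book income): 1,041,000 Ft
  Less exemption 26,000 Ft → base 1,015,000 Ft
  1,015,000 Ft × 15% = 152,250 Ft

General income tax:
  196,000 Ft × 9% = 17,640 Ft
  497,000 Ft × 17% = 84,490 Ft
  → 102,130 Ft
  Less energy credit 57,000 Ft → 45,130 Ft

152,250 Ft > 45,130 Ft, so the tentative minimum tax is the binding amount.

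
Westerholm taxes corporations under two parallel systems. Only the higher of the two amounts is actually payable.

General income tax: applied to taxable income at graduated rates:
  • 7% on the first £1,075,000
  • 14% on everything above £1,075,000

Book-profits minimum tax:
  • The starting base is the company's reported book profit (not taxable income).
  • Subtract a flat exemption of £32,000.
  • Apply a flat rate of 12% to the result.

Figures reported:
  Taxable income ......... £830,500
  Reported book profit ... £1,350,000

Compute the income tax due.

General income tax:
  £830,500 × 7% = £58,135

Book-profits minimum tax:
  Base (reported book profit): £1,350,000
  Less exemption £32,000 → base £1,318,000
  £1,318,000 × 12% = £158,160

£158,160 > £58,135, so the book-profits minimum tax is the binding amount.

£158,160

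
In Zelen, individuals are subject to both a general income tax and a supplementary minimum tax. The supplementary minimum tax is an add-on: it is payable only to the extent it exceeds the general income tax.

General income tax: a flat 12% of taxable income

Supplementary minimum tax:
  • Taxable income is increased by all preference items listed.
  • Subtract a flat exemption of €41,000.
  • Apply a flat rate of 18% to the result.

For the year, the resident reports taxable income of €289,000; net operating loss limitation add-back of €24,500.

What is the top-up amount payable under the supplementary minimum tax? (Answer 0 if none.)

€14,370

Supplementary minimum tax:
  Adjusted income: €289,000 + €24,500 = €313,500
  Less exemption €41,000 → base €272,500
  €272,500 × 18% = €49,050

General income tax:
  €289,000 × 12% = €34,680

Excess of supplementary minimum tax over general income tax: €49,050 − €34,680 = €14,370.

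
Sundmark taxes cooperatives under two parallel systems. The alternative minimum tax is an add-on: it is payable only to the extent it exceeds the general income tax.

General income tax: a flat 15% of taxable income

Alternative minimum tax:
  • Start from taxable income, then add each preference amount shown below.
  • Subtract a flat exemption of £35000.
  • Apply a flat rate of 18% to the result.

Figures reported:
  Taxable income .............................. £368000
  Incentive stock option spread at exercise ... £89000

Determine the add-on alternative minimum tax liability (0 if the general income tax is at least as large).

£20760

Alternative minimum tax:
  Adjusted income: £368000 + £89000 = £457000
  Less exemption £35000 → base £422000
  £422000 × 18% = £75960

General income tax:
  £368000 × 15% = £55200

Excess of alternative minimum tax over general income tax: £75960 − £55200 = £20760.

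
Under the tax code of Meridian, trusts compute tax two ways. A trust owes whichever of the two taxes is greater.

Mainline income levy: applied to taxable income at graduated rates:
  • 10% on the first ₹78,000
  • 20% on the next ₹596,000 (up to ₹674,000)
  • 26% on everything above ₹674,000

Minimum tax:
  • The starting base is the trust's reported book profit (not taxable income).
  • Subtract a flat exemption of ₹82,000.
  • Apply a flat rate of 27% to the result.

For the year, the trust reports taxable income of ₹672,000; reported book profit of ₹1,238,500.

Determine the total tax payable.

Mainline income levy:
  ₹78,000 × 10% = ₹7,800
  ₹594,000 × 20% = ₹118,800
  → ₹126,600

Minimum tax:
  Base (reported book profit): ₹1,238,500
  Less exemption ₹82,000 → base ₹1,156,500
  ₹1,156,500 × 27% = ₹312,255

₹312,255 > ₹126,600, so the minimum tax is the binding amount.

₹312,255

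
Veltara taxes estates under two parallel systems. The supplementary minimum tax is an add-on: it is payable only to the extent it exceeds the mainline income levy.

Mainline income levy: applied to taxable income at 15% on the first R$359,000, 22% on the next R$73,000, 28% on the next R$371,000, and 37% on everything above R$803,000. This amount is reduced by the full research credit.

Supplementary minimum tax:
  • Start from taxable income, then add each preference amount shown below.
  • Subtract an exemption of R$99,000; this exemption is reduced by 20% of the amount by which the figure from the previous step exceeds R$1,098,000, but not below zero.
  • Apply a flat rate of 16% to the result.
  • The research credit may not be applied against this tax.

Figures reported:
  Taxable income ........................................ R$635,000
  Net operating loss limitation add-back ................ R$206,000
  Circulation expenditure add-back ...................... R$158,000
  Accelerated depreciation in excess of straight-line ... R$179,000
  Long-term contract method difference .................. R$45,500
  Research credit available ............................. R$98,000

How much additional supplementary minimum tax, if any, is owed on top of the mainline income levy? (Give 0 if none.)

Supplementary minimum tax:
  Adjusted income: R$635,000 + R$206,000 + R$158,000 + R$179,000 + R$45,500 = R$1,223,500
  Exemption: R$99,000 − 20% × (R$1,223,500 − R$1,098,000) = R$99,000 − R$25,100 = R$73,900
  Base: R$1,223,500 − R$73,900 = R$1,149,600
  R$1,149,600 × 16% = R$183,936

Mainline income levy:
  R$359,000 × 15% = R$53,850
  R$73,000 × 22% = R$16,060
  R$203,000 × 28% = R$56,840
  → R$126,750
  Less research credit R$98,000 → R$28,750

Excess of supplementary minimum tax over mainline income levy: R$183,936 − R$28,750 = R$155,186.

R$155,186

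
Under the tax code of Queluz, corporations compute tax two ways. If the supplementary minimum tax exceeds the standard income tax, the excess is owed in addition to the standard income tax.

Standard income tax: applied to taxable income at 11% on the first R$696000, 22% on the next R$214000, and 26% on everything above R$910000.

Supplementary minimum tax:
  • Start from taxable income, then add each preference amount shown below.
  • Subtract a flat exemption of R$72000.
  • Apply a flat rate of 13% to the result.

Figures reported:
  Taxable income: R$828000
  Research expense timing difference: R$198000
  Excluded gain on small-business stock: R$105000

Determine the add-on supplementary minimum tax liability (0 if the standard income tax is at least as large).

R$32070

Standard income tax:
  R$696000 × 11% = R$76560
  R$132000 × 22% = R$29040
  → R$105600

Supplementary minimum tax:
  Adjusted income: R$828000 + R$198000 + R$105000 = R$1131000
  Less exemption R$72000 → base R$1059000
  R$1059000 × 13% = R$137670

Excess of supplementary minimum tax over standard income tax: R$137670 − R$105600 = R$32070.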